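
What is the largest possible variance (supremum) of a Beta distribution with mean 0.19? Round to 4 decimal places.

0.1539

Var = μ(1−μ)/(α+β+1), which approaches μ(1−μ) as α+β → 0.
So the supremum is μ(1−μ) = 0.19×0.81 = 0.1539.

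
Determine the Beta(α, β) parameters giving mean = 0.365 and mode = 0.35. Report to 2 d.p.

α = 7.30, β = 12.70

With s = α+β: μ = α/s and mode = (α−1)/(s−2). Eliminating α = μs,
μs − 1 = m(s−2) ⇒ s(μ−m) = 1−2m ⇒ s = 0.30/0.015 = 20.0000.
So α = μs = 7.30, β = (1−μ)s = 12.70.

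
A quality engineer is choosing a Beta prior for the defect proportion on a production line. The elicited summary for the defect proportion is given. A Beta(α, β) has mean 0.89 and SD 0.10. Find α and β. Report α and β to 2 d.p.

First σ² = 0.0100. Setting α = μn, β = (1−μ)n with n = α+β,
μ(1−μ)/(n+1) = 0.0100 ⇒ n+1 = 0.0979/0.0100 = 9.7900 ⇒ n = 8.7900.
Hence α = 0.89×8.7900 = 7.82, β = 0.11×8.7900 = 0.97.

α = 7.82, β = 0.97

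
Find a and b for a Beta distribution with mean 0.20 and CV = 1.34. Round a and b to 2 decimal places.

σ = CV·μ = 1.34×0.20 = 0.26800, so σ² = 0.071824.
s+1 = μ(1−μ)/σ² = 0.1600/0.071824 = 2.2277, so s = a+b = 1.2277.
a = μs = 0.25, b = (1−μ)s = 0.98.

a = 0.25, b = 0.98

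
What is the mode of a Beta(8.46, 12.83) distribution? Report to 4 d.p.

With α,β > 1, mode = (α−1)/(α+β−2) = 7.46/19.29 = 0.3867.

0.3867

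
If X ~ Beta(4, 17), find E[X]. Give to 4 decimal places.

0.1905

E[X] = α/(α+β) = 4/21 = 0.1905.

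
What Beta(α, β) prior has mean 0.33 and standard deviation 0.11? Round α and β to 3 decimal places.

α = 5.700, β = 11.573

First σ² = 0.0121. Setting α = μn, β = (1−μ)n with n = α+β,
μ(1−μ)/(n+1) = 0.0121 ⇒ n+1 = 0.2211/0.0121 = 18.2727 ⇒ n = 17.2727.
Hence α = 0.33×17.2727 = 5.700, β = 0.67×17.2727 = 11.573.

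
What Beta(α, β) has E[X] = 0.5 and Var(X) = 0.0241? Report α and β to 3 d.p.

By moment matching, α+β = μ(1−μ)/σ² − 1 = (0.5·0.5)/0.0241 − 1 = 10.3734 − 1 = 9.3734.
Since α/(α+β) = μ, α = 0.5·9.3734 = 4.687 and β = 0.5·9.3734 = 4.687.

α = 4.687, β = 4.687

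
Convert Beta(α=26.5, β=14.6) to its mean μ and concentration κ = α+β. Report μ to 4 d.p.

μ = 0.6448, κ = 41.1

κ = α+β = 26.5+14.6 = 41.1; μ = α/κ = 26.5/41.1 = 0.6448.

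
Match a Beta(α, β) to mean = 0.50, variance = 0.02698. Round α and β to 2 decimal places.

α = 4.13, β = 4.13

Let s = α+β. The Beta variance is μ(1−μ)/(s+1).
So s+1 = μ(1−μ)/σ² = (0.50×0.50)/0.02698 = 0.2500/0.02698 = 9.2661, giving s = 8.2661.
Then α = μs = 0.50×8.2661 = 4.13 and β = (1−μ)s = 0.50×8.2661 = 4.13.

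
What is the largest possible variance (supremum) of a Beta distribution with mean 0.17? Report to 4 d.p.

0.1411

Var = μ(1−μ)/(α+β+1), which approaches μ(1−μ) as α+β → 0.
So the supremum is μ(1−μ) = 0.17×0.83 = 0.1411.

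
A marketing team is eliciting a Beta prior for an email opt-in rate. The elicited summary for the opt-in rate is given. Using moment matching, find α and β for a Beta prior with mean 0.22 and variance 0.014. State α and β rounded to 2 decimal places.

By moment matching, α+β = μ(1−μ)/σ² − 1 = (0.22·0.78)/0.014 − 1 = 12.2571 − 1 = 11.2571.
Since α/(α+β) = μ, α = 0.22·11.2571 = 2.48 and β = 0.78·11.2571 = 8.78.

α = 2.48, β = 8.78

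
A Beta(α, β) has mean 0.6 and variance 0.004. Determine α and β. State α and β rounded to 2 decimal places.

α = 35.40, β = 23.60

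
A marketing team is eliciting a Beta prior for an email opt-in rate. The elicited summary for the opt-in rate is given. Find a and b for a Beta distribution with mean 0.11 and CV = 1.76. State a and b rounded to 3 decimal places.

a = 0.177, b = 1.435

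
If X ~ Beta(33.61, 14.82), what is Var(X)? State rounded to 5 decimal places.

0.00430

α+β = 48.43 and αβ = 498.1002, so Var = αβ/[(α+β)²(α+β+1)] = 498.1002/115936.330007 = 0.00430.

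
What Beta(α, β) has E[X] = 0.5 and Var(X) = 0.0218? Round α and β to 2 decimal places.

α = 5.23, β = 5.23

Write ν = α+β; then α = μν and Var = μ(1−μ)/(ν+1).
ν = μ(1−μ)/Var − 1 = 0.25/0.0218 − 1 = 10.4679.
α = 0.5·10.4679 = 5.23, β = 0.5·10.4679 = 5.23.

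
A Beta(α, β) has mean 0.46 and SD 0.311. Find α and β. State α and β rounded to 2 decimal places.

α = 0.72, β = 0.85

σ² = 0.311² = 0.096721.
With s = α+β, Var = μ(1−μ)/(s+1), so s+1 = (0.46×0.54)/0.096721 = 2.5682 and s = 1.5682.
α = μs = 0.72, β = (1−μ)s = 0.85.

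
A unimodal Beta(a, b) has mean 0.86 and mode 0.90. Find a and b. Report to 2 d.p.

With s = a+b: μ = a/s and mode = (a−1)/(s−2). Eliminating a = μs,
μs − 1 = m(s−2) ⇒ s(μ−m) = 1−2m ⇒ s = -0.80/-0.04 = 20.0000.
So a = μs = 17.20, b = (1−μ)s = 2.80.

a = 17.20, b = 2.80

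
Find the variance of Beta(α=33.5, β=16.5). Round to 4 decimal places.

Var = αβ/[(α+β)²(α+β+1)] = (33.5×16.5)/(50.0²×51.0) = 552.75/127500.000 = 0.0043.

0.0043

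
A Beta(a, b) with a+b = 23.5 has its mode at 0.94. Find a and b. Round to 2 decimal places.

Mode = (a−1)/(κ−2) with κ = a+b, so a−1 = 0.94·21.5 = 20.21.
a = 21.21; b = κ − a = 2.29.

a = 21.21, b = 2.29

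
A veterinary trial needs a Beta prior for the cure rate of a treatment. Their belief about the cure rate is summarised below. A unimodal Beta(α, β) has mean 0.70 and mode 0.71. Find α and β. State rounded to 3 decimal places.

α = 29.400, β = 12.600

Let s = α+β. Mean gives α = μs = 0.70s; mode gives (α−1)/(s−2) = 0.71.
Substituting: 0.70s − 1 = 0.71(s−2) = 0.71s − 1.42, so -0.01s = -0.42 and s = 42.0000.
Then α = 0.70×42.0000 = 29.400 and β = s−α = 12.600.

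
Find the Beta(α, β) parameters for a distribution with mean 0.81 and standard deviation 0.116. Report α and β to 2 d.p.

Variance = 0.116² = 0.013456. The moment-matching identity α+β = μ(1−μ)/Var − 1 gives
α+β = 0.1539/0.013456 − 1 = 10.4373, so α = μ·10.4373 = 8.45 and β = (1−μ)·10.4373 = 1.98.

α = 8.45, β = 1.98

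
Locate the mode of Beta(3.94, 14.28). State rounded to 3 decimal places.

0.181

With α,β > 1, mode = (α−1)/(α+β−2) = 2.94/16.22 = 0.181.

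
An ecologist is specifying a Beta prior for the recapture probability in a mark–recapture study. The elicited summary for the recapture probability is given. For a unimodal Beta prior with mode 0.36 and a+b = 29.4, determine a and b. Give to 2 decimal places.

a = 10.86, b = 18.54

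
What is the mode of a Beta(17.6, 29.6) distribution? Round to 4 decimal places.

0.3673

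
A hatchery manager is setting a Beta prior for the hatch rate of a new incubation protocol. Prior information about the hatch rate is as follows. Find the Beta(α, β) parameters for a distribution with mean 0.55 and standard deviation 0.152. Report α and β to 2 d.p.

α = 5.34, β = 4.37

First σ² = 0.023104. Setting α = μn, β = (1−μ)n with n = α+β,
μ(1−μ)/(n+1) = 0.023104 ⇒ n+1 = 0.2475/0.023104 = 10.7124 ⇒ n = 9.7124.
Hence α = 0.55×9.7124 = 5.34, β = 0.45×9.7124 = 4.37.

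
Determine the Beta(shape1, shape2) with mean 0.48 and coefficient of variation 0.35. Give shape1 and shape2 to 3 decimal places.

shape1 = 3.765, shape2 = 4.079

σ = CV·μ = 0.35×0.48 = 0.16800, so σ² = 0.028224.
s+1 = μ(1−μ)/σ² = 0.2496/0.028224 = 8.8435, so s = shape1+shape2 = 7.8435.
shape1 = μs = 3.765, shape2 = (1−μ)s = 4.079.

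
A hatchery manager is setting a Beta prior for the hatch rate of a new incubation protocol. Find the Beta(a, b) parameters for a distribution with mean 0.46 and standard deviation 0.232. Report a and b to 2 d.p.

a = 1.66, b = 1.95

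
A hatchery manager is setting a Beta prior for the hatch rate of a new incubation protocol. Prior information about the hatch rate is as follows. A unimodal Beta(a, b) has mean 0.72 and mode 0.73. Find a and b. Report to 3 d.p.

a = 33.120, b = 12.880

Let s = a+b. Mean gives a = μs = 0.72s; mode gives (a−1)/(s−2) = 0.73.
Substituting: 0.72s − 1 = 0.73(s−2) = 0.73s − 1.46, so -0.01s = -0.46 and s = 46.0000.
Then a = 0.72×46.0000 = 33.120 and b = s−a = 12.880.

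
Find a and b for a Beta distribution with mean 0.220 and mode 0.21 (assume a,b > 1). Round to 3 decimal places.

Let s = a+b. Mean gives a = μs = 0.220s; mode gives (a−1)/(s−2) = 0.21.
Substituting: 0.220s − 1 = 0.21(s−2) = 0.21s − 0.42, so 0.010s = 0.58 and s = 58.0000.
Then a = 0.220×58.0000 = 12.760 and b = s−a = 45.240.

a = 12.760, b = 45.240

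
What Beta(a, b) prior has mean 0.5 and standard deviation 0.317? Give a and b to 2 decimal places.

First σ² = 0.100489. Setting a = μn, b = (1−μ)n with n = a+b,
μ(1−μ)/(n+1) = 0.100489 ⇒ n+1 = 0.25/0.100489 = 2.4878 ⇒ n = 1.4878.
Hence a = 0.5×1.4878 = 0.74, b = 0.5×1.4878 = 0.74.

a = 0.74, b = 0.74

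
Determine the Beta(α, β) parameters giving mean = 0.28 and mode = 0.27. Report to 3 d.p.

α = 12.880, β = 33.120

Let s = α+β. Mean gives α = μs = 0.28s; mode gives (α−1)/(s−2) = 0.27.
Substituting: 0.28s − 1 = 0.27(s−2) = 0.27s − 0.54, so 0.01s = 0.46 and s = 46.0000.
Then α = 0.28×46.0000 = 12.880 and β = s−α = 33.120.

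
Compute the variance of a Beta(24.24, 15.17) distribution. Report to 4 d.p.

0.0059

α+β = 39.41 and αβ = 367.7208, so Var = αβ/[(α+β)²(α+β+1)] = 367.7208/62762.714721 = 0.0059.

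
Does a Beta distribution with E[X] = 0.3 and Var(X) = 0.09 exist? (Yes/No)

Yes

The Beta variance bound is σ² < μ(1−μ).
Here μ(1−μ) = 0.3×0.7 = 0.21, and 0.09 < 0.21.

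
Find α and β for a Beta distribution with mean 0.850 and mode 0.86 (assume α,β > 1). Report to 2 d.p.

α = 61.20, β = 10.80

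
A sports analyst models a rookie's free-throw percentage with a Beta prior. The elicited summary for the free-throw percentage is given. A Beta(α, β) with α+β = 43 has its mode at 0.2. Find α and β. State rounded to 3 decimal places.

For α,β>1 the mode is (α−1)/(α+β−2), so α = mode·(κ−2)+1 = 0.2×41+1 = 9.200.
And β = (1−mode)·(κ−2)+1 = 0.8×41+1 = 33.800.

α = 9.200, β = 33.800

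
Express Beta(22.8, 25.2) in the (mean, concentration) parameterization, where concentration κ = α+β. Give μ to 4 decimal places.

μ = 0.4750, κ = 48.0

κ = α+β = 22.8+25.2 = 48.0; μ = α/κ = 22.8/48.0 = 0.4750.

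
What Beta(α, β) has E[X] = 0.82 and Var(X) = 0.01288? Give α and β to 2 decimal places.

By moment matching, α+β = μ(1−μ)/σ² − 1 = (0.82·0.18)/0.01288 − 1 = 11.4596 − 1 = 10.4596.
Since α/(α+β) = μ, α = 0.82·10.4596 = 8.58 and β = 0.18·10.4596 = 1.88.

α = 8.58, β = 1.88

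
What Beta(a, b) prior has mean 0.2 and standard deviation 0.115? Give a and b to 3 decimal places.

a = 2.220, b = 8.879

σ² = 0.115² = 0.013225.
With s = a+b, Var = μ(1−μ)/(s+1), so s+1 = (0.2×0.8)/0.013225 = 12.0983 and s = 11.0983.
a = μs = 2.220, b = (1−μ)s = 8.879.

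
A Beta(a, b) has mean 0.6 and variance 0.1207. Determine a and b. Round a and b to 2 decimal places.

a = 0.59, b = 0.40

Write ν = a+b; then a = μν and Var = μ(1−μ)/(ν+1).
ν = μ(1−μ)/Var − 1 = 0.24/0.1207 − 1 = 0.9884.
a = 0.6·0.9884 = 0.59, b = 0.4·0.9884 = 0.40.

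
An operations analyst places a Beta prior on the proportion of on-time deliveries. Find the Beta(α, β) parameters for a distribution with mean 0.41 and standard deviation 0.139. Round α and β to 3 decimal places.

α = 4.723, β = 6.797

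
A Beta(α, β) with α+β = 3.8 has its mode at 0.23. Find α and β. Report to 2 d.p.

For α,β>1 the mode is (α−1)/(α+β−2), so α = mode·(κ−2)+1 = 0.23×1.8+1 = 1.41.
And β = (1−mode)·(κ−2)+1 = 0.77×1.8+1 = 2.39.

α = 1.41, β = 2.39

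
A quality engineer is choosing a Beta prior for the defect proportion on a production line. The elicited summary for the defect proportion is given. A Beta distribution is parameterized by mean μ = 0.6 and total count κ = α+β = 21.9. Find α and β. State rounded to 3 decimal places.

α = 13.140, β = 8.760

Split κ in proportion μ : (1−μ): α = 0.6·21.9 = 13.140, β = 21.9 − 13.140 = 8.760.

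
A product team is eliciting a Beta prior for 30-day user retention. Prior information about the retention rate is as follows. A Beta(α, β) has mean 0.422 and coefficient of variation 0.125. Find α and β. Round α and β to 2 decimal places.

α = 36.57, β = 50.09

σ = CV·μ = 0.125×0.422 = 0.05275, so σ² = 0.002783.
s+1 = μ(1−μ)/σ² = 0.243916/0.002783 = 87.6588, so s = α+β = 86.6588.
α = μs = 36.57, β = (1−μ)s = 50.09.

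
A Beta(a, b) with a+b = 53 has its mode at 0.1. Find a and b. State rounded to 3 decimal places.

Mode = (a−1)/(κ−2) with κ = a+b, so a−1 = 0.1·51 = 5.100.
a = 6.100; b = κ − a = 46.900.

a = 6.100, b = 46.900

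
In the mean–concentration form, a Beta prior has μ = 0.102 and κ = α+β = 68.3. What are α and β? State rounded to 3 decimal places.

α = 6.967, β = 61.333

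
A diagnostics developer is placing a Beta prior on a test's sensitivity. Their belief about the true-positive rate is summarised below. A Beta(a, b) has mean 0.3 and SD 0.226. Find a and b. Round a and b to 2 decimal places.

a = 0.93, b = 2.18

σ² = 0.226² = 0.051076.
With s = a+b, Var = μ(1−μ)/(s+1), so s+1 = (0.3×0.7)/0.051076 = 4.1115 and s = 3.1115.
a = μs = 0.93, b = (1−μ)s = 2.18.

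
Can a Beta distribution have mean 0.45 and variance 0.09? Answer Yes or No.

Yes

The Beta variance bound is σ² < μ(1−μ).
Here μ(1−μ) = 0.45×0.55 = 0.2475, and 0.09 < 0.2475.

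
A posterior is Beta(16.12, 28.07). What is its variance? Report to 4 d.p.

α+β = 44.19 and αβ = 452.4884, so Var = αβ/[(α+β)²(α+β+1)] = 452.4884/88245.048159 = 0.0051.

0.0051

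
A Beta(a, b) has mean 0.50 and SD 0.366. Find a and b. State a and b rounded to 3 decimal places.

Variance = 0.366² = 0.133956. The moment-matching identity a+b = μ(1−μ)/Var − 1 gives
a+b = 0.2500/0.133956 − 1 = 0.8663, so a = μ·0.8663 = 0.433 and b = (1−μ)·0.8663 = 0.433.

a = 0.433, b = 0.433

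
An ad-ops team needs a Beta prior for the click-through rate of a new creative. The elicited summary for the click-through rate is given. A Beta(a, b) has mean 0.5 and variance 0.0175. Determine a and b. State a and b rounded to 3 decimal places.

By moment matching, a+b = μ(1−μ)/σ² − 1 = (0.5·0.5)/0.0175 − 1 = 14.2857 − 1 = 13.2857.
Since a/(a+b) = μ, a = 0.5·13.2857 = 6.643 and b = 0.5·13.2857 = 6.643.

a = 6.643, b = 6.643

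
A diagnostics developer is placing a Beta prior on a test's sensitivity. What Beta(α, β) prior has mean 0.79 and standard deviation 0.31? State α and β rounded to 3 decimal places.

α = 0.574, β = 0.153

Variance = 0.31² = 0.0961. The moment-matching identity α+β = μ(1−μ)/Var − 1 gives
α+β = 0.1659/0.0961 − 1 = 0.7263, so α = μ·0.7263 = 0.574 and β = (1−μ)·0.7263 = 0.153.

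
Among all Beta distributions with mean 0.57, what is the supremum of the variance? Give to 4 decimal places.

For fixed mean μ the Beta variance is μ(1−μ)/(α+β+1), increasing as α+β decreases.
Its least upper bound (not attained) is μ(1−μ) = 0.57·0.43 = 0.2451.

0.2451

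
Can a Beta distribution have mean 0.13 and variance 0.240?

No

The Beta variance bound is σ² < μ(1−μ).
Here μ(1−μ) = 0.13×0.87 = 0.1131, and 0.240 ≥ 0.1131.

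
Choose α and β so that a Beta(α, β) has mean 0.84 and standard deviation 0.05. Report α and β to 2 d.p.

α = 44.32, β = 8.44

First σ² = 0.0025. Setting α = μn, β = (1−μ)n with n = α+β,
μ(1−μ)/(n+1) = 0.0025 ⇒ n+1 = 0.1344/0.0025 = 53.7600 ⇒ n = 52.7600.
Hence α = 0.84×52.7600 = 44.32, β = 0.16×52.7600 = 8.44.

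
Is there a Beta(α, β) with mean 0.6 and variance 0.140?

Yes

For any Beta, Var(X) < E[X]·(1−E[X]).
Here μ(1−μ) = 0.6×0.4 = 0.24, and 0.140 < 0.24.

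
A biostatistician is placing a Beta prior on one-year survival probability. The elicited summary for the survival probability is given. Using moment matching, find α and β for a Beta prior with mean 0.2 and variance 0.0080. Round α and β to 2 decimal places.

Let s = α+β. The Beta variance is μ(1−μ)/(s+1).
So s+1 = μ(1−μ)/σ² = (0.2×0.8)/0.0080 = 0.16/0.0080 = 20.0000, giving s = 19.0000.
Then α = μs = 0.2×19.0000 = 3.80 and β = (1−μ)s = 0.8×19.0000 = 15.20.

α = 3.80, β = 15.20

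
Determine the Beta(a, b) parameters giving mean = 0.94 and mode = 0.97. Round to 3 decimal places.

a = 29.453, b = 1.880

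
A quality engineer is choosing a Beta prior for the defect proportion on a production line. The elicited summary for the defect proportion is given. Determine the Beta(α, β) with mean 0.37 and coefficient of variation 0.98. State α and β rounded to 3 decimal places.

Var = (CV·μ)² = (0.98×0.37)² = 0.131479.
α+β = μ(1−μ)/Var − 1 = 0.2331/0.131479 − 1 = 0.7729.
Thus α = 0.37·0.7729 = 0.286 and β = 0.63·0.7729 = 0.487.

α = 0.286, β = 0.487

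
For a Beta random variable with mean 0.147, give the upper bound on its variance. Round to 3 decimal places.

For fixed mean μ the Beta variance is μ(1−μ)/(α+β+1), increasing as α+β decreases.
Its least upper bound (not attained) is μ(1−μ) = 0.147·0.853 = 0.125.

0.125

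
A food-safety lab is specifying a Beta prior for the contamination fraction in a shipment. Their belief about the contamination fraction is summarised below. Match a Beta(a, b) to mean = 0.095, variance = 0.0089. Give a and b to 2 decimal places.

Let s = a+b. The Beta variance is μ(1−μ)/(s+1).
So s+1 = μ(1−μ)/σ² = (0.095×0.905)/0.0089 = 0.085975/0.0089 = 9.6601, giving s = 8.6601.
Then a = μs = 0.095×8.6601 = 0.82 and b = (1−μ)s = 0.905×8.6601 = 7.84.

a = 0.82, b = 7.84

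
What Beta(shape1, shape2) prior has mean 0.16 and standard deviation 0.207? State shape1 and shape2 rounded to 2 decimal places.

shape1 = 0.34, shape2 = 1.79

σ² = 0.207² = 0.042849.
With s = shape1+shape2, Var = μ(1−μ)/(s+1), so s+1 = (0.16×0.84)/0.042849 = 3.1366 and s = 2.1366.
shape1 = μs = 0.34, shape2 = (1−μ)s = 1.79.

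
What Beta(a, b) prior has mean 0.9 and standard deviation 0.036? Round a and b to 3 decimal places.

a = 61.600, b = 6.844

Variance = 0.036² = 0.001296. The moment-matching identity a+b = μ(1−μ)/Var − 1 gives
a+b = 0.09/0.001296 − 1 = 68.4444, so a = μ·68.4444 = 61.600 and b = (1−μ)·68.4444 = 6.844.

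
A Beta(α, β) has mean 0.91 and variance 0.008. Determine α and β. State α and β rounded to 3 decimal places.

Write ν = α+β; then α = μν and Var = μ(1−μ)/(ν+1).
ν = μ(1−μ)/Var − 1 = 0.0819/0.008 − 1 = 9.2375.
α = 0.91·9.2375 = 8.406, β = 0.09·9.2375 = 0.831.

α = 8.406, β = 0.831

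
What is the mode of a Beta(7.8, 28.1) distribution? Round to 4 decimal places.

The density x^(α−1)(1−x)^(β−1) is maximised at (α−1)/(α+β−2) = 6.8/33.9 = 0.2006.

0.2006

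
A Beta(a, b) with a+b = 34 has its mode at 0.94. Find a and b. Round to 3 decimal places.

a = 31.080, b = 2.920

Since the density peak of Beta(a,b) is at (a−1)/(a+b−2),
a = 1 + 0.94(34−2) = 31.080 and b = 34 − 31.080 = 2.920.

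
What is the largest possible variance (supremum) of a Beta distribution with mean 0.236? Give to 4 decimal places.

Var = μ(1−μ)/(α+β+1), which approaches μ(1−μ) as α+β → 0.
So the supremum is μ(1−μ) = 0.236×0.764 = 0.1803.

0.1803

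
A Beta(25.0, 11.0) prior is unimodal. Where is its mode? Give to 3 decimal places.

The density x^(α−1)(1−x)^(β−1) is maximised at (α−1)/(α+β−2) = 24.0/34.0 = 0.706.

0.706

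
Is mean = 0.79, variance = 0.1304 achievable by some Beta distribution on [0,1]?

The Beta variance bound is σ² < μ(1−μ).
Here μ(1−μ) = 0.79×0.21 = 0.1659, and 0.1304 < 0.1659.

Yes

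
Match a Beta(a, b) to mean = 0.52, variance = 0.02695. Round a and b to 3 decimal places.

Let s = a+b. The Beta variance is μ(1−μ)/(s+1).
So s+1 = μ(1−μ)/σ² = (0.52×0.48)/0.02695 = 0.2496/0.02695 = 9.2616, giving s = 8.2616.
Then a = μs = 0.52×8.2616 = 4.296 and b = (1−μ)s = 0.48×8.2616 = 3.966.

a = 4.296, b = 3.966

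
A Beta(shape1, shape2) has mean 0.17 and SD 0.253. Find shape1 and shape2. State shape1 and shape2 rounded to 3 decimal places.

σ² = 0.253² = 0.064009.
With s = shape1+shape2, Var = μ(1−μ)/(s+1), so s+1 = (0.17×0.83)/0.064009 = 2.2044 and s = 1.2044.
shape1 = μs = 0.205, shape2 = (1−μ)s = 1.000.

shape1 = 0.205, shape2 = 1.000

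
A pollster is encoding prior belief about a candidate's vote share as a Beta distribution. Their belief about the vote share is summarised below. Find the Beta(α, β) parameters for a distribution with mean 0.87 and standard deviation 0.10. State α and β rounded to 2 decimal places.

α = 8.97, β = 1.34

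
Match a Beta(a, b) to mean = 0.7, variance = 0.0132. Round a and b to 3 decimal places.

Write ν = a+b; then a = μν and Var = μ(1−μ)/(ν+1).
ν = μ(1−μ)/Var − 1 = 0.21/0.0132 − 1 = 14.9091.
a = 0.7·14.9091 = 10.436, b = 0.3·14.9091 = 4.473.

a = 10.436, b = 4.473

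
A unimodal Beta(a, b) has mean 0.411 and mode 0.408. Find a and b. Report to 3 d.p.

a = 25.208, b = 36.125

Let s = a+b. Mean gives a = μs = 0.411s; mode gives (a−1)/(s−2) = 0.408.
Substituting: 0.411s − 1 = 0.408(s−2) = 0.408s − 0.816, so 0.003s = 0.184 and s = 61.3333.
Then a = 0.411×61.3333 = 25.208 and b = s−a = 36.125.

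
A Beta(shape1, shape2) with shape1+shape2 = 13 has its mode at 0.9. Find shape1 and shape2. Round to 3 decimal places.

shape1 = 10.900, shape2 = 2.100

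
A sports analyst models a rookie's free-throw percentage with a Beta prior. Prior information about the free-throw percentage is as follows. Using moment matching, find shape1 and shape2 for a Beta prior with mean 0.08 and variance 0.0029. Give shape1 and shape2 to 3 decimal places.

Let s = shape1+shape2. The Beta variance is μ(1−μ)/(s+1).
So s+1 = μ(1−μ)/σ² = (0.08×0.92)/0.0029 = 0.0736/0.0029 = 25.3793, giving s = 24.3793.
Then shape1 = μs = 0.08×24.3793 = 1.950 and shape2 = (1−μ)s = 0.92×24.3793 = 22.429.

shape1 = 1.950, shape2 = 22.429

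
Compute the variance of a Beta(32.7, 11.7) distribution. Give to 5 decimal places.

Var = αβ/[(α+β)²(α+β+1)] = (32.7×11.7)/(44.4²×45.4) = 382.59/89499.744 = 0.00427.

0.00427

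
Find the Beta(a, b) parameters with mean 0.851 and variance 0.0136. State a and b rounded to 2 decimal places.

a = 7.08, b = 1.24

Let s = a+b. The Beta variance is μ(1−μ)/(s+1).
So s+1 = μ(1−μ)/σ² = (0.851×0.149)/0.0136 = 0.126799/0.0136 = 9.3235, giving s = 8.3235.
Then a = μs = 0.851×8.3235 = 7.08 and b = (1−μ)s = 0.149×8.3235 = 1.24.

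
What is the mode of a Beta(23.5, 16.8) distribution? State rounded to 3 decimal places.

0.587

With α,β > 1, mode = (α−1)/(α+β−2) = 22.5/38.3 = 0.587.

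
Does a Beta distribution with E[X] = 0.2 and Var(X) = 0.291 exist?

For any Beta, Var(X) < E[X]·(1−E[X]).
Here μ(1−μ) = 0.2×0.8 = 0.16, and 0.291 ≥ 0.16.

No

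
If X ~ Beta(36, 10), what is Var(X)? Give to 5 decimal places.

0.00362

Var = αβ/[(α+β)²(α+β+1)] = (36×10)/(46²×47) = 360/99452 = 0.00362.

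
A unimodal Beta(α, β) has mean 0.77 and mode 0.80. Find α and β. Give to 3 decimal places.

Let s = α+β. Mean gives α = μs = 0.77s; mode gives (α−1)/(s−2) = 0.80.
Substituting: 0.77s − 1 = 0.80(s−2) = 0.80s − 1.60, so -0.03s = -0.60 and s = 20.0000.
Then α = 0.77×20.0000 = 15.400 and β = s−α = 4.600.

α = 15.400, β = 4.600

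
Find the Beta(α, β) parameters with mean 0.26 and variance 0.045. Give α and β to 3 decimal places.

Write ν = α+β; then α = μν and Var = μ(1−μ)/(ν+1).
ν = μ(1−μ)/Var − 1 = 0.1924/0.045 − 1 = 3.2756.
α = 0.26·3.2756 = 0.852, β = 0.74·3.2756 = 2.424.

α = 0.852, β = 2.424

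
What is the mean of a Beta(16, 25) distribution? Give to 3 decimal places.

0.390

E[X] = α/(α+β) = 16/41 = 0.390.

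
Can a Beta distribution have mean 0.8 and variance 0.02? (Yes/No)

For any Beta, Var(X) < E[X]·(1−E[X]).
Here μ(1−μ) = 0.8×0.2 = 0.16, and 0.02 < 0.16.

Yes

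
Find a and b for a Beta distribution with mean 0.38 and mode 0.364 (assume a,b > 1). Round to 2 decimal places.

a = 6.46, b = 10.54

Let s = a+b. Mean gives a = μs = 0.38s; mode gives (a−1)/(s−2) = 0.364.
Substituting: 0.38s − 1 = 0.364(s−2) = 0.364s − 0.728, so 0.016s = 0.272 and s = 17.0000.
Then a = 0.38×17.0000 = 6.46 and b = s−a = 10.54.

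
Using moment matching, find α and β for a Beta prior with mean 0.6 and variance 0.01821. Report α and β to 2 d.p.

α = 7.31, β = 4.87

Let s = α+β. The Beta variance is μ(1−μ)/(s+1).
So s+1 = μ(1−μ)/σ² = (0.6×0.4)/0.01821 = 0.24/0.01821 = 13.1796, giving s = 12.1796.
Then α = μs = 0.6×12.1796 = 7.31 and β = (1−μ)s = 0.4×12.1796 = 4.87.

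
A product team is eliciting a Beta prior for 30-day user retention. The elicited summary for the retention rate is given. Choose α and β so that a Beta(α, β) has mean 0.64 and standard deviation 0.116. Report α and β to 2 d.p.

First σ² = 0.013456. Setting α = μn, β = (1−μ)n with n = α+β,
μ(1−μ)/(n+1) = 0.013456 ⇒ n+1 = 0.2304/0.013456 = 17.1225 ⇒ n = 16.1225.
Hence α = 0.64×16.1225 = 10.32, β = 0.36×16.1225 = 5.80.

α = 10.32, β = 5.80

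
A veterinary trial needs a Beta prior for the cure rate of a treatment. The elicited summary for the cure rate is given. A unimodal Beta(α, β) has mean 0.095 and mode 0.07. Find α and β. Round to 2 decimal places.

α = 3.27, β = 31.13

With s = α+β: μ = α/s and mode = (α−1)/(s−2). Eliminating α = μs,
μs − 1 = m(s−2) ⇒ s(μ−m) = 1−2m ⇒ s = 0.86/0.025 = 34.4000.
So α = μs = 3.27, β = (1−μ)s = 31.13.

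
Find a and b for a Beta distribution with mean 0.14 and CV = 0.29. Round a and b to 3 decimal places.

a = 10.086, b = 61.956

σ = CV·μ = 0.29×0.14 = 0.04060, so σ² = 0.001648.
s+1 = μ(1−μ)/σ² = 0.1204/0.001648 = 73.0423, so s = a+b = 72.0423.
a = μs = 10.086, b = (1−μ)s = 61.956.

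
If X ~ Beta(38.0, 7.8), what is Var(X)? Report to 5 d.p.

0.00302

Var = αβ/[(α+β)²(α+β+1)] = (38.0×7.8)/(45.8²×46.8) = 296.40/98169.552 = 0.00302.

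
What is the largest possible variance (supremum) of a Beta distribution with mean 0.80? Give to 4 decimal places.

0.1600

Var = μ(1−μ)/(α+β+1), which approaches μ(1−μ) as α+β → 0.
So the supremum is μ(1−μ) = 0.80×0.20 = 0.1600.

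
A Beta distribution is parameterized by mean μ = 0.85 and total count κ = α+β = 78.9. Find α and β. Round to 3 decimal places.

α = 67.065, β = 11.835

α = μκ = 0.85×78.9 = 67.065 and β = (1−μ)κ = 0.15×78.9 = 11.835.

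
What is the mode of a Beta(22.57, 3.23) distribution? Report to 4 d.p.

0.9063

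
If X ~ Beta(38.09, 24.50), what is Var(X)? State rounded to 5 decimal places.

α+β = 62.59 and αβ = 933.2050, so Var = αβ/[(α+β)²(α+β+1)] = 933.2050/249114.340079 = 0.00375.

0.00375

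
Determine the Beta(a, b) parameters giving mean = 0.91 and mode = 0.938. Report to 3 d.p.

a = 28.470, b = 2.816

With s = a+b: μ = a/s and mode = (a−1)/(s−2). Eliminating a = μs,
μs − 1 = m(s−2) ⇒ s(μ−m) = 1−2m ⇒ s = -0.876/-0.028 = 31.2857.
So a = μs = 28.470, b = (1−μ)s = 2.816.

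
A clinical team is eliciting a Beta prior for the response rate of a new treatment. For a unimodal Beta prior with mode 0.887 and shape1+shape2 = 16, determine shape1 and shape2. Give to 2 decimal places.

shape1 = 13.42, shape2 = 2.58

For shape1,shape2>1 the mode is (shape1−1)/(shape1+shape2−2), so shape1 = mode·(κ−2)+1 = 0.887×14+1 = 13.42.
And shape2 = (1−mode)·(κ−2)+1 = 0.113×14+1 = 2.58.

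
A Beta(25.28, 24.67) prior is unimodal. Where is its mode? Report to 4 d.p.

0.5064

The density x^(α−1)(1−x)^(β−1) is maximised at (α−1)/(α+β−2) = 24.28/47.95 = 0.5064.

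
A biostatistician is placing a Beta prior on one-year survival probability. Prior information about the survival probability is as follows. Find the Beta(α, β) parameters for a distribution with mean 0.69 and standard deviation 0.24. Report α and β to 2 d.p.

α = 1.87, β = 0.84

First σ² = 0.0576. Setting α = μn, β = (1−μ)n with n = α+β,
μ(1−μ)/(n+1) = 0.0576 ⇒ n+1 = 0.2139/0.0576 = 3.7135 ⇒ n = 2.7135.
Hence α = 0.69×2.7135 = 1.87, β = 0.31×2.7135 = 0.84.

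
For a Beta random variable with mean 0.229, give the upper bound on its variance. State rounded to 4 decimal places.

For fixed mean μ the Beta variance is μ(1−μ)/(α+β+1), increasing as α+β decreases.
Its least upper bound (not attained) is μ(1−μ) = 0.229·0.771 = 0.1766.

0.1766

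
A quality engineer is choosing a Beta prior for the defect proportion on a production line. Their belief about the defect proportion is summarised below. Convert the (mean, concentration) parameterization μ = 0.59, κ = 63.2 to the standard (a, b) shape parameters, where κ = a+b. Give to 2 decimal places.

a = 37.29, b = 25.91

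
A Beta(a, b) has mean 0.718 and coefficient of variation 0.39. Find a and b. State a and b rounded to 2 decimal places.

a = 1.14, b = 0.45

Var = (CV·μ)² = (0.39×0.718)² = 0.078411.
a+b = μ(1−μ)/Var − 1 = 0.202476/0.078411 − 1 = 1.5822.
Thus a = 0.718·1.5822 = 1.14 and b = 0.282·1.5822 = 0.45.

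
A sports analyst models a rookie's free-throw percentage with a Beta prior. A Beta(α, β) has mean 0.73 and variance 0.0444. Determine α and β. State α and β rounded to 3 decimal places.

Let s = α+β. The Beta variance is μ(1−μ)/(s+1).
So s+1 = μ(1−μ)/σ² = (0.73×0.27)/0.0444 = 0.1971/0.0444 = 4.4392, giving s = 3.4392.
Then α = μs = 0.73×3.4392 = 2.511 and β = (1−μ)s = 0.27×3.4392 = 0.929.

α = 2.511, β = 0.929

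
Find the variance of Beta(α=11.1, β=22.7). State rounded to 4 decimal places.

0.0063

Var = αβ/[(α+β)²(α+β+1)] = (11.1×22.7)/(33.8²×34.8) = 251.97/39756.912 = 0.0063.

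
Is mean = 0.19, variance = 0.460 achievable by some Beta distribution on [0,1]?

The Beta variance bound is σ² < μ(1−μ).
Here μ(1−μ) = 0.19×0.81 = 0.1539, and 0.460 ≥ 0.1539.

No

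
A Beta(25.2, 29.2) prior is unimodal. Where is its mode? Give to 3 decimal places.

0.462

The density x^(α−1)(1−x)^(β−1) is maximised at (α−1)/(α+β−2) = 24.2/52.4 = 0.462.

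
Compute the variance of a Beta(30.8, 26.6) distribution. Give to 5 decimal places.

α+β = 57.4 and αβ = 819.28, so Var = αβ/[(α+β)²(α+β+1)] = 819.28/192413.984 = 0.00426.

0.00426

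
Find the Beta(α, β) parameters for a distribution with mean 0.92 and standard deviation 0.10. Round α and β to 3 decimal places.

First σ² = 0.0100. Setting α = μn, β = (1−μ)n with n = α+β,
μ(1−μ)/(n+1) = 0.0100 ⇒ n+1 = 0.0736/0.0100 = 7.3600 ⇒ n = 6.3600.
Hence α = 0.92×6.3600 = 5.851, β = 0.08×6.3600 = 0.509.

α = 5.851, β = 0.509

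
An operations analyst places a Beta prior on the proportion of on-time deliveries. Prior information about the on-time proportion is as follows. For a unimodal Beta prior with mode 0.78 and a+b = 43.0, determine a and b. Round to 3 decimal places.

a = 32.980, b = 10.020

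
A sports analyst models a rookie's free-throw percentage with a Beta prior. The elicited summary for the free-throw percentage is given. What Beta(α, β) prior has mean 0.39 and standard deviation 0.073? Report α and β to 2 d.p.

Variance = 0.073² = 0.005329. The moment-matching identity α+β = μ(1−μ)/Var − 1 gives
α+β = 0.2379/0.005329 − 1 = 43.6425, so α = μ·43.6425 = 17.02 and β = (1−μ)·43.6425 = 26.62.

α = 17.02, β = 26.62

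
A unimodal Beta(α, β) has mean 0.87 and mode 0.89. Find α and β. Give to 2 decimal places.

α = 33.93, β = 5.07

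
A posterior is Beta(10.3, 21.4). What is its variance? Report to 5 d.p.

0.00671

μ = 10.3/31.7 = 0.324921; Var = μ(1−μ)/(α+β+1) = 0.2193474/32.7 = 0.00671.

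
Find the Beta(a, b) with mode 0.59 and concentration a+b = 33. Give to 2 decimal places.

a = 19.29, b = 13.71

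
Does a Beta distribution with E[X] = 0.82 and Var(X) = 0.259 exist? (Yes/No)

A Beta with mean μ has variance μ(1−μ)/(α+β+1) < μ(1−μ).
Here μ(1−μ) = 0.82×0.18 = 0.1476, and 0.259 ≥ 0.1476.

No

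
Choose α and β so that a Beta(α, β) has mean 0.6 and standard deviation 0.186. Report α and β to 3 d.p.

Variance = 0.186² = 0.034596. The moment-matching identity α+β = μ(1−μ)/Var − 1 gives
α+β = 0.24/0.034596 − 1 = 5.9372, so α = μ·5.9372 = 3.562 and β = (1−μ)·5.9372 = 2.375.

α = 3.562, β = 2.375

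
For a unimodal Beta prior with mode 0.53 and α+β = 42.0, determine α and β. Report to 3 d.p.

α = 22.200, β = 19.800

For α,β>1 the mode is (α−1)/(α+β−2), so α = mode·(κ−2)+1 = 0.53×40.0+1 = 22.200.
And β = (1−mode)·(κ−2)+1 = 0.47×40.0+1 = 19.800.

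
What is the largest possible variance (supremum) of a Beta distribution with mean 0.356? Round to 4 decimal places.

0.2293

For fixed mean μ the Beta variance is μ(1−μ)/(α+β+1), increasing as α+β decreases.
Its least upper bound (not attained) is μ(1−μ) = 0.356·0.644 = 0.2293.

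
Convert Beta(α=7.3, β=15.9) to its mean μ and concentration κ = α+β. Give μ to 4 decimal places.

μ = 0.3147, κ = 23.2

κ = α+β = 7.3+15.9 = 23.2; μ = α/κ = 7.3/23.2 = 0.3147.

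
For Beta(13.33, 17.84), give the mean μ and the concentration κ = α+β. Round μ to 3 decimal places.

μ = 0.428, κ = 31.17

κ = α+β = 13.33+17.84 = 31.17; μ = α/κ = 13.33/31.17 = 0.428.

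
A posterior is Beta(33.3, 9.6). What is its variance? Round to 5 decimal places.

0.00396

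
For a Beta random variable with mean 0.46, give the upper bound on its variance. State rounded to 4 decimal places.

0.2484

For fixed mean μ the Beta variance is μ(1−μ)/(α+β+1), increasing as α+β decreases.
Its least upper bound (not attained) is μ(1−μ) = 0.46·0.54 = 0.2484.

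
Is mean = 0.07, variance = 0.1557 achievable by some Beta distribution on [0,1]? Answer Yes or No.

No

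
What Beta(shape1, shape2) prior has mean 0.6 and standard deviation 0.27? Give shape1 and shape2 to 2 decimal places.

First σ² = 0.0729. Setting shape1 = μn, shape2 = (1−μ)n with n = shape1+shape2,
μ(1−μ)/(n+1) = 0.0729 ⇒ n+1 = 0.24/0.0729 = 3.2922 ⇒ n = 2.2922.
Hence shape1 = 0.6×2.2922 = 1.38, shape2 = 0.4×2.2922 = 0.92.

shape1 = 1.38, shape2 = 0.92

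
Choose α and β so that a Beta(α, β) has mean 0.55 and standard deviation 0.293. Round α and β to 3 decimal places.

α = 1.036, β = 0.847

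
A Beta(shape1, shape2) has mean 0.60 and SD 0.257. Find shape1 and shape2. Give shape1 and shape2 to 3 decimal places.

shape1 = 1.580, shape2 = 1.053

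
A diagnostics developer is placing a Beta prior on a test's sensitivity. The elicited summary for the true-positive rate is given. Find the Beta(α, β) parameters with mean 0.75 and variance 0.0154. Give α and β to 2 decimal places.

Let s = α+β. The Beta variance is μ(1−μ)/(s+1).
So s+1 = μ(1−μ)/σ² = (0.75×0.25)/0.0154 = 0.1875/0.0154 = 12.1753, giving s = 11.1753.
Then α = μs = 0.75×11.1753 = 8.38 and β = (1−μ)s = 0.25×11.1753 = 2.79.

α = 8.38, β = 2.79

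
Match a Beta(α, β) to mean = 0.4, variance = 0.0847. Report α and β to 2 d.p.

Let s = α+β. The Beta variance is μ(1−μ)/(s+1).
So s+1 = μ(1−μ)/σ² = (0.4×0.6)/0.0847 = 0.24/0.0847 = 2.8335, giving s = 1.8335.
Then α = μs = 0.4×1.8335 = 0.73 and β = (1−μ)s = 0.6×1.8335 = 1.10.

α = 0.73, β = 1.10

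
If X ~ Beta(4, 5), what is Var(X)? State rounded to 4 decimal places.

Var = αβ/[(α+β)²(α+β+1)] = (4×5)/(9²×10) = 20/810 = 0.0247.

0.0247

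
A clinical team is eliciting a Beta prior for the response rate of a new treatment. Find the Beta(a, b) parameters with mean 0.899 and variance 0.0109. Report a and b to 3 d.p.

Write ν = a+b; then a = μν and Var = μ(1−μ)/(ν+1).
ν = μ(1−μ)/Var − 1 = 0.090799/0.0109 − 1 = 7.3302.
a = 0.899·7.3302 = 6.590, b = 0.101·7.3302 = 0.740.

a = 6.590, b = 0.740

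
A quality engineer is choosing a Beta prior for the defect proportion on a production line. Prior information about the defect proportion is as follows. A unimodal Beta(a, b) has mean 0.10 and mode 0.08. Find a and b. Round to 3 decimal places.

With s = a+b: μ = a/s and mode = (a−1)/(s−2). Eliminating a = μs,
μs − 1 = m(s−2) ⇒ s(μ−m) = 1−2m ⇒ s = 0.84/0.02 = 42.0000.
So a = μs = 4.200, b = (1−μ)s = 37.800.

a = 4.200, b = 37.800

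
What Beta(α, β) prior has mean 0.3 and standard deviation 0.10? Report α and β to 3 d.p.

First σ² = 0.0100. Setting α = μn, β = (1−μ)n with n = α+β,
μ(1−μ)/(n+1) = 0.0100 ⇒ n+1 = 0.21/0.0100 = 21.0000 ⇒ n = 20.0000.
Hence α = 0.3×20.0000 = 6.000, β = 0.7×20.0000 = 14.000.

α = 6.000, β = 14.000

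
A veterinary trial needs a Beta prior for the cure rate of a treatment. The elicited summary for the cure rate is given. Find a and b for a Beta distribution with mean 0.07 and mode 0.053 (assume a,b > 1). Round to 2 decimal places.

With s = a+b: μ = a/s and mode = (a−1)/(s−2). Eliminating a = μs,
μs − 1 = m(s−2) ⇒ s(μ−m) = 1−2m ⇒ s = 0.894/0.017 = 52.5882.
So a = μs = 3.68, b = (1−μ)s = 48.91.

a = 3.68, b = 48.91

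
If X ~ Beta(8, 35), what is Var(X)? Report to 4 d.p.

α+β = 43 and αβ = 280, so Var = αβ/[(α+β)²(α+β+1)] = 280/81356 = 0.0034.

0.0034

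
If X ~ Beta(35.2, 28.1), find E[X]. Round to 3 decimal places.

0.556

The Beta mean is α/(α+β) = 35.2/(35.2+28.1) = 0.556.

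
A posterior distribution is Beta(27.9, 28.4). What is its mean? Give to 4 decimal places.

The Beta mean is α/(α+β) = 27.9/(27.9+28.4) = 0.4956.

0.4956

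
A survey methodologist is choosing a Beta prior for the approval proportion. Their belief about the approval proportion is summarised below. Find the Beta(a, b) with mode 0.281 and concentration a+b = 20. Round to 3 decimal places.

a = 6.058, b = 13.942

Since the density peak of Beta(a,b) is at (a−1)/(a+b−2),
a = 1 + 0.281(20−2) = 6.058 and b = 20 − 6.058 = 13.942.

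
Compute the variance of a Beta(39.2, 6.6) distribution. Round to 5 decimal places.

0.00264

Var = αβ/[(α+β)²(α+β+1)] = (39.2×6.6)/(45.8²×46.8) = 258.72/98169.552 = 0.00264.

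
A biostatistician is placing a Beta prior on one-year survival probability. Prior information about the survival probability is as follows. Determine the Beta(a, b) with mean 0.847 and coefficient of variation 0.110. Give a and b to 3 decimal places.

Var = (CV·μ)² = (0.110×0.847)² = 0.008681.
a+b = μ(1−μ)/Var − 1 = 0.129591/0.008681 − 1 = 13.9287.
Thus a = 0.847·13.9287 = 11.798 and b = 0.153·13.9287 = 2.131.

a = 11.798, b = 2.131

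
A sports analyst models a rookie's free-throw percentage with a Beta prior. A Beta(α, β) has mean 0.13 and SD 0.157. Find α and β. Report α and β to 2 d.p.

First σ² = 0.024649. Setting α = μn, β = (1−μ)n with n = α+β,
μ(1−μ)/(n+1) = 0.024649 ⇒ n+1 = 0.1131/0.024649 = 4.5884 ⇒ n = 3.5884.
Hence α = 0.13×3.5884 = 0.47, β = 0.87×3.5884 = 3.12.

α = 0.47, β = 3.12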